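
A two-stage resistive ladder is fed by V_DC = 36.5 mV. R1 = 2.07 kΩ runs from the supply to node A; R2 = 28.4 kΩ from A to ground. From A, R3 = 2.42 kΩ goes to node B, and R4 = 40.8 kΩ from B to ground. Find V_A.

The second stage (R3 + R4 = 43.22 kΩ) loads node A in parallel with R2.
R2 ‖ (R3+R4) = 17.14 kΩ.
So V_A = 36.5 × 0.8922 = 32.57 mV.

V_A ≈ 32.6 mV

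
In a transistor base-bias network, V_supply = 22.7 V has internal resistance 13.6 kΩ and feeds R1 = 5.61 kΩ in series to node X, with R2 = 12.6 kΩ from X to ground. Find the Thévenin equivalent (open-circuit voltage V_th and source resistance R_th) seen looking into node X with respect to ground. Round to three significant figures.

V_th ≈ 8.99 V, R_th ≈ 7.61 kΩ

R1' = 13.6 + 5.61 = 19.21 kΩ (source resistance + R1).
With X open, the divider is unloaded: V_th = 22.7 × 12.6/31.81 = 8.992 V.
Zeroing V_supply shorts the top of R1' to ground, so R_th = R1' ‖ R2 = 7.609 kΩ.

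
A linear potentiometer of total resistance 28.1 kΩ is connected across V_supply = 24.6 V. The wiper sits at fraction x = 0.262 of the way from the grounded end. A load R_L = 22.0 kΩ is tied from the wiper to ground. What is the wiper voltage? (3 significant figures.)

V_out ≈ 5.17 V

The pot divides into 20.74 kΩ above the wiper and 7.362 kΩ below.
(x·R_p) ‖ R_L = 5.516 kΩ.
V_out = 24.6 × 5.516/(20.74 + 5.516) = 5.169 V.
(Unloaded: V_out = x·V_supply = 6.45 V.)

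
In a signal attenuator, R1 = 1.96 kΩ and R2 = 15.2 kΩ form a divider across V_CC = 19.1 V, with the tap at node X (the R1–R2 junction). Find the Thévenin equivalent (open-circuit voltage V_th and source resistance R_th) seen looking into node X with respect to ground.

V_th ≈ 16.9 V, R_th ≈ 1.74 kΩ

Open-circuit (no load on X): V_th = V_CC · R2/(R1 + R2) = 19.1 × 15.2/(1.960 + 15.2) = 16.92 V.
Looking into X with the source shorted: R_th = R1·R2/(R1+R2) = 1.960 × 15.2/17.16 = 1.736 kΩ.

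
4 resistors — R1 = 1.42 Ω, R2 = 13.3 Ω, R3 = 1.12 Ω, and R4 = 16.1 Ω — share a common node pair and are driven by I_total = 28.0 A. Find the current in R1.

I ≈ 11.4 A

ΣG = 1/1.42 + 1/13.3 + 1/1.12 + 1/16.1 = 1.734.
Current divider: I(R1) = I_total · G_k/ΣG = 28.0 × (0.7042/1.734) = 28.0 × 0.4060 = 11.37 A.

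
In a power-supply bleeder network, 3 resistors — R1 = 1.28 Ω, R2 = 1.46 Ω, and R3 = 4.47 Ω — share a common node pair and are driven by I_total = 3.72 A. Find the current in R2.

I ≈ 1.51 A

Conductances: ΣG = 1/1.28 + 1/1.46 + 1/4.47 = 1.690 (1/Ω).
R2 takes the fraction G_k/ΣG = 0.6849/1.690 = 0.4053, so I = 3.72 × 0.4053 = 1.508 A.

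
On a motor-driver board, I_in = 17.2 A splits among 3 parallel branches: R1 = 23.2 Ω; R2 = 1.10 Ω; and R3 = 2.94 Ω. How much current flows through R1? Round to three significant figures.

I ≈ 0.574 A

ΣG = 1/23.2 + 1/1.10 + 1/2.94 = 1.292.
Current divider: I(R1) = I_in · G_k/ΣG = 17.2 × (0.04310/1.292) = 17.2 × 0.03335 = 0.5737 A.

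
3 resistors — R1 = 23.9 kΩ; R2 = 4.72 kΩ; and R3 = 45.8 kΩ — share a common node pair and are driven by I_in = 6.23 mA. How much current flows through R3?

I ≈ 0.494 mA

Conductances: ΣG = 1/23.9 + 1/4.72 + 1/45.8 = 0.2755 (1/kΩ).
By the current-divider rule, I = I_in · G_k/ΣG = 6.23 × 0.07924 = 0.4937 mA.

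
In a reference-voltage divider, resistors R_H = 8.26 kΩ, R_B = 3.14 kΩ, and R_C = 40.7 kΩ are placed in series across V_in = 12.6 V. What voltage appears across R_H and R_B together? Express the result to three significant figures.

ΣR = 8.26 + 3.14 + 40.7 = 52.10 kΩ.
R_{R_H..R_B} = 8.26 + 3.14 = 11.40 kΩ.
Voltage divider: V = V_in · (11.40 / 52.10) = 12.6 × 0.2188 = 2.757 V.

V ≈ 2.76 V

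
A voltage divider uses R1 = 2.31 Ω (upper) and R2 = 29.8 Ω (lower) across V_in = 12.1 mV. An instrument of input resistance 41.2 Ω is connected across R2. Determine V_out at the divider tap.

V_out ≈ 10.7 mV

First combine the lower leg with the load: R2 ‖ R_L = 17.29 Ω.
Then V_out = V_in · R2'/(R1 + R2') = 12.1 × 17.29/19.60 = 10.67 mV.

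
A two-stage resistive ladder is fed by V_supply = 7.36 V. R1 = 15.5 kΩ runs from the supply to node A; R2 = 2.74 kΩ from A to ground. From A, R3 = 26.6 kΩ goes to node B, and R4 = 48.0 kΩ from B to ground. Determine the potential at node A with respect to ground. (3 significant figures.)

V_A ≈ 1.07 V

Node A sees R2 in parallel with the series input of stage 2, R3 + R4 = 74.60 kΩ.
R2 ‖ (R3+R4) = 2.643 kΩ.
First divider: V_A = V_supply · 2.643/(15.5 + 2.643) = 1.072 V.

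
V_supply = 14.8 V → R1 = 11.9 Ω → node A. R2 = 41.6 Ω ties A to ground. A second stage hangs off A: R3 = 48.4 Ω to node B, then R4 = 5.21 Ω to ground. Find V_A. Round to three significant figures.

Node A sees R2 in parallel with the series input of stage 2, R3 + R4 = 53.61 Ω.
Effective lower resistance at A: R2 ‖ 53.61 = 23.42 Ω.
V_A = 14.8 × 23.42/(11.9 + 23.42) = 9.814 V.

V_A ≈ 9.81 V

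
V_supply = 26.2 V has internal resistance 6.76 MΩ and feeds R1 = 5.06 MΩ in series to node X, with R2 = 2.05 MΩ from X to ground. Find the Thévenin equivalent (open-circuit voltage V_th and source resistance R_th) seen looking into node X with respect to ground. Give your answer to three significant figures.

R1' = 6.76 + 5.06 = 11.82 MΩ (source resistance + R1).
With X open, the divider is unloaded: V_th = 26.2 × 2.05/13.87 = 3.872 V.
With V_supply suppressed (replaced by a short), R_th = R1' ‖ R2 = (11.82 × 2.05)/(11.82 + 2.05) = 1.747 MΩ.

V_th ≈ 3.87 V, R_th ≈ 1.75 MΩ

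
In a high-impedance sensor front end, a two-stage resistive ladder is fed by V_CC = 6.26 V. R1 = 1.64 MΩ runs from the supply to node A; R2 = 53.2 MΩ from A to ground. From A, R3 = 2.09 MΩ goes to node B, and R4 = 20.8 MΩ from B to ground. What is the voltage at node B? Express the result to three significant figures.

V_B ≈ 5.16 V

Looking into the second stage from A: R3 + R4 = 22.89 MΩ appears in parallel with R2.
Effective lower resistance at A: R2 ‖ 22.89 = 16.00 MΩ.
First divider: V_A = V_CC · 16.00/(1.64 + 16.00) = 5.678 V.
Then the unloaded second divider: V_B = V_A × R4/(R3+R4) = 5.678 × 0.9087 = 5.160 V.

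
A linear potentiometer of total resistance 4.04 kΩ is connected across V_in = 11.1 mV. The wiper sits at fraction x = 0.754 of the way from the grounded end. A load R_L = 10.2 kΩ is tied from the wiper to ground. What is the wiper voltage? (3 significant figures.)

The pot divides into 0.9938 kΩ above the wiper and 3.046 kΩ below.
(x·R_p) ‖ R_L = 2.346 kΩ.
Then V_out = V_in · 2.346/(0.9938 + 2.346) = 7.797 mV.

V_out ≈ 7.80 mV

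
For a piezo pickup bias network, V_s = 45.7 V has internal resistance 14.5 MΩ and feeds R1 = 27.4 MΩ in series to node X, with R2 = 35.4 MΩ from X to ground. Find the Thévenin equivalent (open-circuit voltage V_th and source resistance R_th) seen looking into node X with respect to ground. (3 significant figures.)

V_th ≈ 20.9 V, R_th ≈ 19.2 MΩ

R1' = 14.5 + 27.4 = 41.90 MΩ (source resistance + R1).
V_th is the unloaded tap voltage: V_s · R2/(R1'+R2) = 45.7 × 0.4580 = 20.93 V.
Zeroing V_s shorts the top of R1' to ground, so R_th = R1' ‖ R2 = 19.19 MΩ.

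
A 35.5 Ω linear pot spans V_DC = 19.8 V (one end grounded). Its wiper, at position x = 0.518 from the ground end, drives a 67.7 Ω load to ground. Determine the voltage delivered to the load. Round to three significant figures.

The pot divides into 17.11 Ω above the wiper and 18.39 Ω below.
Lower segment in parallel with the load: 18.39 ‖ 67.7 = 14.46 Ω.
V_out = 19.8 × 14.46/(17.11 + 14.46) = 9.069 V.

V_out ≈ 9.07 V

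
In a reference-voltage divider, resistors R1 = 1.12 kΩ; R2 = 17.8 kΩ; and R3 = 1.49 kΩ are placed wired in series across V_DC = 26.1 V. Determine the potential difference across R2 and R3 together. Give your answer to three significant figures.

V ≈ 24.7 V

ΣR = 1.12 + 17.8 + 1.49 = 20.41 kΩ.
R_{R2..R3} = 17.8 + 1.49 = 19.29 kΩ.
By the voltage-divider rule, V = 26.1 × 19.29/20.41 = 24.67 V.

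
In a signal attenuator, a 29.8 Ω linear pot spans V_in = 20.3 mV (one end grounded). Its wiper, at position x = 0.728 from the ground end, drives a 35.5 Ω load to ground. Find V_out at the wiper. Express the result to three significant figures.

V_out ≈ 12.7 mV

Lower segment x·R_p = 21.69 Ω; upper segment (1−x)·R_p = 8.106 Ω.
(x·R_p) ‖ R_L = 13.47 Ω.
V_out = 20.3 × 13.47/(8.106 + 13.47) = 12.67 mV.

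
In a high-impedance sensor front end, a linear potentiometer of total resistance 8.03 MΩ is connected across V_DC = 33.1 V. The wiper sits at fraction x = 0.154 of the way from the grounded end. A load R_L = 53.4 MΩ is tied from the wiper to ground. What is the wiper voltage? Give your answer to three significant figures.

Lower segment x·R_p = 1.237 MΩ; upper segment (1−x)·R_p = 6.793 MΩ.
(x·R_p) ‖ R_L = 1.209 MΩ.
Then V_out = V_DC · 1.209/(6.793 + 1.209) = 4.999 V.
(Unloaded: V_out = x·V_DC = 5.10 V.)

V_out ≈ 5.00 V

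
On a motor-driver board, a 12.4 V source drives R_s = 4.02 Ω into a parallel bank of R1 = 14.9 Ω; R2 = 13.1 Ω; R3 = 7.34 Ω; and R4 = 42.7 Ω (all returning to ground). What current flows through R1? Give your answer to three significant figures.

Equivalent of the parallel group: R_p = 3.299 Ω.
V_A by voltage divider: V_A = 12.4 × 3.299/(4.02 + 3.299) = 5.589 V.
Branch current I = V_A/R1 = 5.589/14.9 = 0.3751 A.

I ≈ 0.375 A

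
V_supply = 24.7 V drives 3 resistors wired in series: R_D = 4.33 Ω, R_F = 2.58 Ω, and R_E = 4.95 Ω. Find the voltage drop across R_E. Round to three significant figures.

V ≈ 10.3 V

Series total: ΣR = 4.33 + 2.58 + 4.95 = 11.86 Ω.
By the voltage-divider rule, V = 24.7 × 4.950/11.86 = 10.31 V.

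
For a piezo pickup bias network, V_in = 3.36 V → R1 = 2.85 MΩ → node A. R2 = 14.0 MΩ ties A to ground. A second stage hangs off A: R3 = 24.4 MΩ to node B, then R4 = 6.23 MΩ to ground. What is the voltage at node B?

The second stage (R3 + R4 = 30.63 MΩ) loads node A in parallel with R2.
R2 ‖ (R3+R4) = 9.608 MΩ.
V_A = 3.36 × 9.608/(2.85 + 9.608) = 2.591 V.
Stage 2 is unloaded, so V_B = V_A · R4/(R3+R4) = 2.591 × 6.23/30.63 = 0.5271 V.

V_B ≈ 0.527 V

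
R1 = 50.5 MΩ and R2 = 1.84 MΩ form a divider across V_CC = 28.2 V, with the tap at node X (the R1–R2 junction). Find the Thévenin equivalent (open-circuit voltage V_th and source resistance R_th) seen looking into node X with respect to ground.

V_th ≈ 0.991 V, R_th ≈ 1.78 MΩ

With X open, the divider is unloaded: V_th = 28.2 × 1.84/52.34 = 0.9914 V.
Zeroing V_CC shorts the top of R1 to ground, so R_th = R1 ‖ R2 = 1.775 MΩ.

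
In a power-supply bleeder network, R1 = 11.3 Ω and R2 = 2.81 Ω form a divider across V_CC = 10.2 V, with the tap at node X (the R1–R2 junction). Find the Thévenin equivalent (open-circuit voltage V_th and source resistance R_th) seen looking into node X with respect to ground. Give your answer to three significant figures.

V_th is the unloaded tap voltage: V_CC · R2/(R1+R2) = 10.2 × 0.1991 = 2.031 V.
With V_CC suppressed (replaced by a short), R_th = R1 ‖ R2 = (11.30 × 2.81)/(11.30 + 2.81) = 2.250 Ω.

V_th ≈ 2.03 V, R_th ≈ 2.25 Ω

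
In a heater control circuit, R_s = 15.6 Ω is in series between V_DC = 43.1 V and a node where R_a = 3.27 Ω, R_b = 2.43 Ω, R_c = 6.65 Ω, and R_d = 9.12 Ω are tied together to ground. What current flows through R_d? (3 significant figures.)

Equivalent of the parallel group: R_p = 1.023 Ω.
V_A = 43.1 × 1.023/16.62 = 2.653 V.
Branch current I = V_A/R_d = 2.653/9.12 = 0.2909 A.

I ≈ 0.291 A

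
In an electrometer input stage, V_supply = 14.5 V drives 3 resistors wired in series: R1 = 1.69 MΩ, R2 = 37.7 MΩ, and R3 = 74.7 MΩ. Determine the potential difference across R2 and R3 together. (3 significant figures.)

Series total: ΣR = 1.69 + 37.7 + 74.7 = 114.1 MΩ.
R_{R2..R3} = 37.7 + 74.7 = 112.4 MΩ.
Voltage divider: V = V_supply · (112.4 / 114.1) = 14.5 × 0.9852 = 14.29 V.

V ≈ 14.3 V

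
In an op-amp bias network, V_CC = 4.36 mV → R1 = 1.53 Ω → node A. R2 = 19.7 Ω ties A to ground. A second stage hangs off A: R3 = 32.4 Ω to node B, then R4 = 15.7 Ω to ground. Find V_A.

Node A sees R2 in parallel with the series input of stage 2, R3 + R4 = 48.10 Ω.
R2 ‖ (R3+R4) = 13.98 Ω.
V_A = 4.36 × 13.98/(1.53 + 13.98) = 3.930 mV.

V_A ≈ 3.93 mV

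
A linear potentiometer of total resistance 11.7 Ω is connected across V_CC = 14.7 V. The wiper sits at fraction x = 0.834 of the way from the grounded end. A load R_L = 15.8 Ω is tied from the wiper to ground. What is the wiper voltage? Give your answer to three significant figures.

Split the track: R_lower = x·R_p = 9.758 Ω, R_upper = (1−x)·R_p = 1.942 Ω.
(x·R_p) ‖ R_L = 6.032 Ω.
Then V_out = V_CC · 6.032/(1.942 + 6.032) = 11.12 V.

V_out ≈ 11.1 V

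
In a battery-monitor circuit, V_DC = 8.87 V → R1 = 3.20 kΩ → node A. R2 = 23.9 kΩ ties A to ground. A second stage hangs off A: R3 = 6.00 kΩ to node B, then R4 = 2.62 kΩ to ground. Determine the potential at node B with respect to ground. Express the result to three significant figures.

V_B ≈ 1.79 V

Looking into the second stage from A: R3 + R4 = 8.620 kΩ appears in parallel with R2.
Effective lower resistance at A: R2 ‖ 8.620 = 6.335 kΩ.
First divider: V_A = V_DC · 6.335/(3.20 + 6.335) = 5.893 V.
Stage 2 is unloaded, so V_B = V_A · R4/(R3+R4) = 5.893 × 2.62/8.620 = 1.791 V.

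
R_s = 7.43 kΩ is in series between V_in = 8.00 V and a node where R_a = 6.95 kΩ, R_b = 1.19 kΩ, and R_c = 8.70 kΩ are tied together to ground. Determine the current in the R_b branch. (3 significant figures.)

Parallel bank: R_p = 1/(1/6.95 + 1/1.19 + 1/8.70) = 0.9098 kΩ.
V_A by voltage divider: V_A = 8.00 × 0.9098/(7.43 + 0.9098) = 0.8727 V.
I(R_b) = V_A / R_b = 0.8727/1.19 = 0.7334 mA.

I ≈ 0.733 mA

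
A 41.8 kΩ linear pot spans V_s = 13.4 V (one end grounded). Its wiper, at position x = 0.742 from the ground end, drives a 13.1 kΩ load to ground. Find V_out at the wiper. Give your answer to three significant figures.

V_out ≈ 6.17 V

The pot divides into 10.78 kΩ above the wiper and 31.02 kΩ below.
(x·R_p) ‖ R_L = 9.210 kΩ.
Then V_out = V_s · 9.210/(10.78 + 9.210) = 6.172 V.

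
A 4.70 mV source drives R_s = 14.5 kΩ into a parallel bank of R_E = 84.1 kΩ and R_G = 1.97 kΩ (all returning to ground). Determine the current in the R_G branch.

Parallel bank: R_p = 1/(1/84.1 + 1/1.97) = 1.925 kΩ.
V_A = 4.70 × 1.925/16.42 = 0.5508 mV.
Branch current I = V_A/R_G = 0.5508/1.97 = 0.2796 µA.
(Equivalently: I_total = 0.2862 µA, then current-divider fraction G_k/ΣG = 0.9771.)

I ≈ 0.280 µA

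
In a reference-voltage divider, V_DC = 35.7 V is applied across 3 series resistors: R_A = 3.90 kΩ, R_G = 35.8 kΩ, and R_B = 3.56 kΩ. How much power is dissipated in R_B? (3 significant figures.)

Series current I = V_DC/ΣR = 35.7/43.26 = 0.8252 mA.
P = I²R = 0.6810 × 3.56 = 2.424 mW.

P ≈ 2.42 mW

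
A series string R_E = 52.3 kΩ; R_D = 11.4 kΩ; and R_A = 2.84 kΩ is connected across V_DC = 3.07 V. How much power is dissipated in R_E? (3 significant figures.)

The common current is I = 3.07/66.54 = 0.04614 mA.
V(R_E) = I·R = 2.413 V; P = V·I = 2.413 × 0.04614 = 0.1113 mW.

P ≈ 0.111 mW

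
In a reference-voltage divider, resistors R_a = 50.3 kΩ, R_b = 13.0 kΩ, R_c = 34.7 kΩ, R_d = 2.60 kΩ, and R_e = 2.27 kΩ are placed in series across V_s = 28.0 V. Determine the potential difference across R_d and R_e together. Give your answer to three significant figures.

V ≈ 1.33 V

Total series resistance ΣR = 50.3 + 13.0 + 34.7 + 2.60 + 2.27 = 102.9 kΩ.
R_{R_d..R_e} = 2.60 + 2.27 = 4.870 kΩ.
V = V_s · R/ΣR = 28.0 × 0.04734 = 1.326 V.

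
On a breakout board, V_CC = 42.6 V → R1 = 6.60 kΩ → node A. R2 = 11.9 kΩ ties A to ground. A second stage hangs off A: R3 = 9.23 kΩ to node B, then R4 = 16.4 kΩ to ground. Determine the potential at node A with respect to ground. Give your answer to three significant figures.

V_A ≈ 23.5 V

The second stage (R3 + R4 = 25.63 kΩ) loads node A in parallel with R2.
Effective lower resistance at A: R2 ‖ 25.63 = 8.127 kΩ.
First divider: V_A = V_CC · 8.127/(6.60 + 8.127) = 23.51 V.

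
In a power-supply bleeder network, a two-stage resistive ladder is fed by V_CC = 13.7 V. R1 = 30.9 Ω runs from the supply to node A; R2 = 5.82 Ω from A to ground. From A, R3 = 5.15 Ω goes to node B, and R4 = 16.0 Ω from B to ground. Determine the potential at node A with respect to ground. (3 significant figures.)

V_A ≈ 1.76 V

Looking into the second stage from A: R3 + R4 = 21.15 Ω appears in parallel with R2.
R2 ‖ (R3+R4) = 4.564 Ω.
First divider: V_A = V_CC · 4.564/(30.9 + 4.564) = 1.763 V.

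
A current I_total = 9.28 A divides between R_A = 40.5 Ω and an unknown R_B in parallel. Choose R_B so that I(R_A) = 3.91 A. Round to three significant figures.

In a two-way split, I_A/I_total = R_B/(R_A + R_B).
With f = 0.4213, R_B = R_A · f/(1−f) = 40.5 × 0.7281 = 29.49 Ω.

R_B ≈ 29.5 Ω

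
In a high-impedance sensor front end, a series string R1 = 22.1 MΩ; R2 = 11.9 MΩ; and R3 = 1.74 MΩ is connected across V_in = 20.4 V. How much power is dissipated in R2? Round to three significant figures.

The common current is I = 20.4/35.74 = 0.5708 µA.
P = I²R = 0.3258 × 11.9 = 3.877 µW.

P ≈ 3.88 µW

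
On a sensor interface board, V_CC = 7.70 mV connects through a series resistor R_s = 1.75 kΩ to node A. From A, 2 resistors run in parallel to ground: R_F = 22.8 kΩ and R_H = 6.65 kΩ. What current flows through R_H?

I ≈ 0.864 µA

Combine the parallel branches: R_p = (1/22.8 + 1/6.65)⁻¹ = 5.148 kΩ.
V_A by voltage divider: V_A = 7.70 × 5.148/(1.75 + 5.148) = 5.747 mV.
I(R_H) = V_A / R_H = 5.747/6.65 = 0.8642 µA.
(Equivalently: I_total = 1.116 µA, then current-divider fraction G_k/ΣG = 0.7742.)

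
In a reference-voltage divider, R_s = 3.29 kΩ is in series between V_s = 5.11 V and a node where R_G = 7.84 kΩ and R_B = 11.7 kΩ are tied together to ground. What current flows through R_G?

Parallel bank: R_p = 1/(1/7.84 + 1/11.7) = 4.694 kΩ.
V_A = 5.11 × 4.694/7.984 = 3.004 V.
I(R_G) = V_A / R_G = 3.004/7.84 = 0.3832 mA.

I ≈ 0.383 mA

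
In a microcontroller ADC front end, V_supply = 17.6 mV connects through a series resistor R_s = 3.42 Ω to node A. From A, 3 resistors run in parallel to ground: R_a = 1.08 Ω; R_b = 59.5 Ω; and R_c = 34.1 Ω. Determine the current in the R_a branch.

I ≈ 3.77 mA

Equivalent of the parallel group: R_p = 1.029 Ω.
V_A by voltage divider: V_A = 17.6 × 1.029/(3.42 + 1.029) = 4.070 mV.
I(R_a) = V_A / R_a = 4.070/1.08 = 3.768 mA.
(Check via current divider: I_total = 3.956 mA; share G_k/ΣG = 0.9525 → same result.)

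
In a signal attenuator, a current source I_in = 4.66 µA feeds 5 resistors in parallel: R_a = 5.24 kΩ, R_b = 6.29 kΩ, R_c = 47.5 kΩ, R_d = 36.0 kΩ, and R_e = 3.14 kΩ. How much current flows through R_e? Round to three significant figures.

Total conductance ΣG = 1/5.24 + 1/6.29 + 1/47.5 + 1/36.0 + 1/3.14 = 0.7171 (units of 1/kΩ).
By the current-divider rule, I = I_in · G_k/ΣG = 4.66 × 0.4441 = 2.069 µA.

I ≈ 2.07 µA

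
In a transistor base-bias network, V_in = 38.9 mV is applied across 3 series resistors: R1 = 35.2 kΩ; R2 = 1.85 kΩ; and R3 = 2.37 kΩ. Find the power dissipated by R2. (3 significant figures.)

P ≈ 1.80 nW

Series current I = V_in/ΣR = 38.9/39.42 = 0.9868 µA.
P = I²R = 0.9738 × 1.85 = 1.802 nW.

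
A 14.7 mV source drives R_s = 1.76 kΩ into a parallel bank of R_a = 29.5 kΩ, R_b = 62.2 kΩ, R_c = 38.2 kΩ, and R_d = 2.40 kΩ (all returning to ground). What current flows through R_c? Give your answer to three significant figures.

Combine the parallel branches: R_p = (1/29.5 + 1/62.2 + 1/38.2 + 1/2.40)⁻¹ = 2.029 kΩ.
V_A = 14.7 × 2.029/3.789 = 7.872 mV.
I(R_c) = V_A / R_c = 7.872/38.2 = 0.2061 µA.

I ≈ 0.206 µA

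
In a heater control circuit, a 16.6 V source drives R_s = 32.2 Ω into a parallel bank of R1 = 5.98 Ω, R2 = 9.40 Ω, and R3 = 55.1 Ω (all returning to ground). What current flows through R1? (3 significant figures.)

Equivalent of the parallel group: R_p = 3.428 Ω.
V_A = 16.6 × 3.428/35.63 = 1.597 V.
Branch current I = V_A/R1 = 1.597/5.98 = 0.2671 A.
(Equivalently: I_total = 0.4659 A, then current-divider fraction G_k/ΣG = 0.5732.)

I ≈ 0.267 A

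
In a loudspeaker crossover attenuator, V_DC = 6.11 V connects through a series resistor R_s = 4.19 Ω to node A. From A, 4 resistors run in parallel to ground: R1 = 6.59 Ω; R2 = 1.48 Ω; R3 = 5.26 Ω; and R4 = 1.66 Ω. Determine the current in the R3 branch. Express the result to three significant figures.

I ≈ 0.149 A

Equivalent of the parallel group: R_p = 0.6173 Ω.
V_A by voltage divider: V_A = 6.11 × 0.6173/(4.19 + 0.6173) = 0.7846 V.
Branch current I = V_A/R3 = 0.7846/5.26 = 0.1492 A.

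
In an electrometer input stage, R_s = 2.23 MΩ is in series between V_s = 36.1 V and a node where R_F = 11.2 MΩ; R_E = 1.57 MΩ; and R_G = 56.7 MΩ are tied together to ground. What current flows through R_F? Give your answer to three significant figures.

Combine the parallel branches: R_p = (1/11.2 + 1/1.57 + 1/56.7)⁻¹ = 1.344 MΩ.
Node voltage V_A = V_s · R_p/(R_s + R_p) = 36.1 × 0.3761 = 13.58 V.
Branch current I = V_A/R_F = 13.58/11.2 = 1.212 µA.

I ≈ 1.21 µA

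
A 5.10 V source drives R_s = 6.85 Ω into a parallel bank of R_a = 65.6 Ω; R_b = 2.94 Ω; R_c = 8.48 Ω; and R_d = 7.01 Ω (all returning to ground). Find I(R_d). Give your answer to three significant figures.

I ≈ 0.139 A

Equivalent of the parallel group: R_p = 1.623 Ω.
Node voltage V_A = V_supply · R_p/(R_s + R_p) = 5.10 × 0.1916 = 0.9771 V.
Branch current I = V_A/R_d = 0.9771/7.01 = 0.1394 A.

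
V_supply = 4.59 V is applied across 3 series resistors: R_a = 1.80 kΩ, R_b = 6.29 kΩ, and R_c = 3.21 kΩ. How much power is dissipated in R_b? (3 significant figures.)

The common current is I = 4.59/11.30 = 0.4062 mA.
P(R_b) = I²·R_b = (0.4062)² × 6.29 = 1.038 mW.

P ≈ 1.04 mW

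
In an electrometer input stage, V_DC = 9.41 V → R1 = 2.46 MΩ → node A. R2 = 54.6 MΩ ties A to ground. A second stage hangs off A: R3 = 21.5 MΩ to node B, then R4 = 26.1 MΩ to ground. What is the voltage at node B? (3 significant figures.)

The second stage (R3 + R4 = 47.60 MΩ) loads node A in parallel with R2.
Effective lower resistance at A: R2 ‖ 47.60 = 25.43 MΩ.
V_A = 9.41 × 25.43/(2.46 + 25.43) = 8.580 V.
Stage 2 is unloaded, so V_B = V_A · R4/(R3+R4) = 8.580 × 26.1/47.60 = 4.705 V.

V_B ≈ 4.70 V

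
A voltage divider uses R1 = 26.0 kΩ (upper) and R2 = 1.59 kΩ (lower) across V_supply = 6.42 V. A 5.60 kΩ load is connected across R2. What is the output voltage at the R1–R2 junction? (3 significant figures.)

V_out ≈ 0.292 V

First combine the lower leg with the load: R2 ‖ R_L = 1.238 kΩ.
Then V_out = V_supply · R2'/(R1 + R2') = 6.42 × 1.238/27.24 = 0.2919 V.
(Unloaded it would be 0.370 V; the load pulls it down.)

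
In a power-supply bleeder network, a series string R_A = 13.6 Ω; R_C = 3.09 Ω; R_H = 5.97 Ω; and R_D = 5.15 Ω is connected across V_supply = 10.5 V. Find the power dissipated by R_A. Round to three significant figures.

P ≈ 1.94 W

The common current is I = 10.5/27.81 = 0.3776 A.
V(R_A) = I·R = 5.135 V; P = V·I = 5.135 × 0.3776 = 1.939 W.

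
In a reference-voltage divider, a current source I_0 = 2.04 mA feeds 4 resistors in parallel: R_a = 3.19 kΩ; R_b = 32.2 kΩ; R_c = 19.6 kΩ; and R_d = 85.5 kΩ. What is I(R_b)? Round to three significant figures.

Total conductance ΣG = 1/3.19 + 1/32.2 + 1/19.6 + 1/85.5 = 0.4073 (units of 1/kΩ).
R_b takes the fraction G_k/ΣG = 0.03106/0.4073 = 0.07626, so I = 2.04 × 0.07626 = 0.1556 mA.

I ≈ 0.156 mA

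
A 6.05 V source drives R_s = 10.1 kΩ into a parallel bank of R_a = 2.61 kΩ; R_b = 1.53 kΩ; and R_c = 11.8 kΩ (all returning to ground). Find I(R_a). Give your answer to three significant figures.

I ≈ 0.188 mA

Equivalent of the parallel group: R_p = 0.8917 kΩ.
V_A = 6.05 × 0.8917/10.99 = 0.4908 V.
Branch current I = V_A/R_a = 0.4908/2.61 = 0.1880 mA.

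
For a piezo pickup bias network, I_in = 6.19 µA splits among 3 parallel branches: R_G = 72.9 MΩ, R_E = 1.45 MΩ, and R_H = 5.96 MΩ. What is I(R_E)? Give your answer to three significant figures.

I ≈ 4.90 µA

Conductances: ΣG = 1/72.9 + 1/1.45 + 1/5.96 = 0.8712 (1/MΩ).
R_E takes the fraction G_k/ΣG = 0.6897/0.8712 = 0.7917, so I = 6.19 × 0.7917 = 4.900 µA.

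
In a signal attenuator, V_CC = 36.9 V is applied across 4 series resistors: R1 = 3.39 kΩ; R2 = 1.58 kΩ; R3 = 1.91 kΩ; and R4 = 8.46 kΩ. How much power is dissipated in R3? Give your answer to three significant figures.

P ≈ 11.1 mW

ΣR = 15.34 kΩ → I = 36.9/15.34 = 2.405 mA.
V(R3) = I·R = 4.594 V; P = V·I = 4.594 × 2.405 = 11.05 mW.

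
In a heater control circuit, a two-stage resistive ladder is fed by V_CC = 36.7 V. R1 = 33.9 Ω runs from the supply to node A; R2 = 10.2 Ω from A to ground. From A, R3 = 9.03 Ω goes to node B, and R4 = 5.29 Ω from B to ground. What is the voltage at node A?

V_A ≈ 5.49 V

Looking into the second stage from A: R3 + R4 = 14.32 Ω appears in parallel with R2.
R2 ‖ (R3+R4) = 5.957 Ω.
So V_A = 36.7 × 0.1495 = 5.485 V.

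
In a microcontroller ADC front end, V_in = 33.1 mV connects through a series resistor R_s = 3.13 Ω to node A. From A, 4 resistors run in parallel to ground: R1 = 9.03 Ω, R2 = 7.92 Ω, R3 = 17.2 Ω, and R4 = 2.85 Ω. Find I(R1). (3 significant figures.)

I ≈ 1.21 mA

Combine the parallel branches: R_p = (1/9.03 + 1/7.92 + 1/17.2 + 1/2.85)⁻¹ = 1.548 Ω.
V_A = 33.1 × 1.548/4.678 = 10.95 mV.
I(R1) = V_A / R1 = 10.95/9.03 = 1.213 mA.
(Equivalently: I_total = 7.076 mA, then current-divider fraction G_k/ΣG = 0.1714.)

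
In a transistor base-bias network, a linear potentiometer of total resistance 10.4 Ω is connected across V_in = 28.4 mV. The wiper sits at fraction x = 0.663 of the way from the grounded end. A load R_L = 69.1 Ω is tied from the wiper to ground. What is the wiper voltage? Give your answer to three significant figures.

Split the track: R_lower = x·R_p = 6.895 Ω, R_upper = (1−x)·R_p = 3.505 Ω.
Lower segment in parallel with the load: 6.895 ‖ 69.1 = 6.270 Ω.
Loaded-divider output: V_out = 28.4 × 0.6414 = 18.22 mV.
(Unloaded: V_out = x·V_in = 18.8 mV.)

V_out ≈ 18.2 mV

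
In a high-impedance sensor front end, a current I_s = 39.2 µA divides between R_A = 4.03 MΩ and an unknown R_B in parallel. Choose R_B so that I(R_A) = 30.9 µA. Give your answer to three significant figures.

R_B ≈ 15.0 MΩ

In a two-way split, I_A/I_s = R_B/(R_A + R_B).
30.9/39.2 = R_B/(R_A + R_B) → R_B = R_A · (0.7883)/(1 − 0.7883) = 4.03 × 3.723 = 15.00 MΩ.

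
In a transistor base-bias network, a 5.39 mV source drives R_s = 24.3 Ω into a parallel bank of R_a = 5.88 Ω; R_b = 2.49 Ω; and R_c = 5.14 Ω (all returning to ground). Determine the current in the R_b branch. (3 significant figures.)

Equivalent of the parallel group: R_p = 1.305 Ω.
V_A = 5.39 × 1.305/25.61 = 0.2747 mV.
Branch current I = V_A/R_b = 0.2747/2.49 = 0.1103 mA.
(Check via current divider: I_total = 0.2105 mA; share G_k/ΣG = 0.5241 → same result.)

I ≈ 0.110 mA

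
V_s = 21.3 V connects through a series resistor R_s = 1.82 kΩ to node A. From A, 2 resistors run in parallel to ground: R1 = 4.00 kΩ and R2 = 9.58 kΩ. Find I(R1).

I ≈ 3.24 mA

Combine the parallel branches: R_p = (1/4.00 + 1/9.58)⁻¹ = 2.822 kΩ.
V_A by voltage divider: V_A = 21.3 × 2.822/(1.82 + 2.822) = 12.95 V.
Branch current I = V_A/R1 = 12.95/4.00 = 3.237 mA.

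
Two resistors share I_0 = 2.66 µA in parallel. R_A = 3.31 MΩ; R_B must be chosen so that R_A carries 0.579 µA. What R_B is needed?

In a two-way split, I_A/I_0 = R_B/(R_A + R_B).
With f = 0.2177, R_B = R_A · f/(1−f) = 3.31 × 0.2782 = 0.9209 MΩ.

R_B ≈ 0.921 MΩ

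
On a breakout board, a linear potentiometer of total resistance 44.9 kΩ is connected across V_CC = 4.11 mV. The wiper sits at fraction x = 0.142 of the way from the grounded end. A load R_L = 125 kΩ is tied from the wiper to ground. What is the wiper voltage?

V_out ≈ 0.559 mV

Split the track: R_lower = x·R_p = 6.376 kΩ, R_upper = (1−x)·R_p = 38.52 kΩ.
R_L loads the lower segment: effective lower R = 6.066 kΩ.
V_out = 4.11 × 6.066/(38.52 + 6.066) = 0.5591 mV.
(Unloaded: V_out = x·V_CC = 0.584 mV.)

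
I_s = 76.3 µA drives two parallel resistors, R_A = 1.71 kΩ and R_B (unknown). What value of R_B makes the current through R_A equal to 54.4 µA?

R_B ≈ 4.25 kΩ

The fraction through R_A equals R_B/(R_A+R_B).
54.4/76.3 = R_B/(R_A + R_B) → R_B = R_A · (0.7130)/(1 − 0.7130) = 1.71 × 2.484 = 4.248 kΩ.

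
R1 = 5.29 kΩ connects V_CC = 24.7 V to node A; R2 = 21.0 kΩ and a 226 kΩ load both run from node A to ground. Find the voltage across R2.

V_out ≈ 19.4 V

First combine the lower leg with the load: R2 ‖ R_L = 19.21 kΩ.
Voltage divider with the loaded lower leg: V_out = 24.7 × 19.21/(5.29 + 19.21) = 24.7 × 0.7841 = 19.37 V.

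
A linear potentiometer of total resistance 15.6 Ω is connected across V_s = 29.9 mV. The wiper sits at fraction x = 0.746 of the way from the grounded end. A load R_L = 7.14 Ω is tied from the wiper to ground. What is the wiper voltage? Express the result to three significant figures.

Lower segment x·R_p = 11.64 Ω; upper segment (1−x)·R_p = 3.962 Ω.
R_L loads the lower segment: effective lower R = 4.425 Ω.
Then V_out = V_s · 4.425/(3.962 + 4.425) = 15.77 mV.

V_out ≈ 15.8 mV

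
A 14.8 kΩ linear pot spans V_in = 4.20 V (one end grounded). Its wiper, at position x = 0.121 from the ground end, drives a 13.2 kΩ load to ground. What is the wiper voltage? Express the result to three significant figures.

The pot divides into 13.01 kΩ above the wiper and 1.791 kΩ below.
(x·R_p) ‖ R_L = 1.577 kΩ.
Loaded-divider output: V_out = 4.20 × 0.1081 = 0.4541 V.

V_out ≈ 0.454 V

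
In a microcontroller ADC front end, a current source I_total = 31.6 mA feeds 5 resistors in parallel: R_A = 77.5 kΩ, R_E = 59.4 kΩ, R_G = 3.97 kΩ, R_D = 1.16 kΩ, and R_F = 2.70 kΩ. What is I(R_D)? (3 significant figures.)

I ≈ 18.0 mA

Conductances: ΣG = 1/77.5 + 1/59.4 + 1/3.97 + 1/1.16 + 1/2.70 = 1.514 (1/kΩ).
By the current-divider rule, I = I_total · G_k/ΣG = 31.6 × 0.5694 = 17.99 mA.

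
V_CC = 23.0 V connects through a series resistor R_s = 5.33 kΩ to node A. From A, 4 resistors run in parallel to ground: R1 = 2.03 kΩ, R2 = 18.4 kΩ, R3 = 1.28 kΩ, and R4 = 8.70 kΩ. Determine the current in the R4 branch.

I ≈ 0.304 mA

Combine the parallel branches: R_p = (1/2.03 + 1/18.4 + 1/1.28 + 1/8.70)⁻¹ = 0.6929 kΩ.
Node voltage V_A = V_CC · R_p/(R_s + R_p) = 23.0 × 0.1150 = 2.646 V.
I(R4) = V_A / R4 = 2.646/8.70 = 0.3042 mA.
(Check via current divider: I_total = 3.819 mA; share G_k/ΣG = 0.07965 → same result.)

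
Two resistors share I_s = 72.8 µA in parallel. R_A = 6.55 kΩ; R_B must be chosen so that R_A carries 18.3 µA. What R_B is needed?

R_B ≈ 2.20 kΩ

The fraction through R_A equals R_B/(R_A+R_B).
18.3/72.8 = R_B/(R_A + R_B) → R_B = R_A · (0.2514)/(1 − 0.2514) = 6.55 × 0.3358 = 2.199 kΩ.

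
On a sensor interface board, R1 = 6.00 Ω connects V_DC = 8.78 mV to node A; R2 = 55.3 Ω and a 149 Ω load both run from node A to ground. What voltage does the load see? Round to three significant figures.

The load sits in parallel with R2, giving an effective lower resistance R2' = R2·R_L/(R2+R_L) = 40.33 Ω.
Then V_out = V_DC · R2'/(R1 + R2') = 8.78 × 40.33/46.33 = 7.643 mV.

V_out ≈ 7.64 mV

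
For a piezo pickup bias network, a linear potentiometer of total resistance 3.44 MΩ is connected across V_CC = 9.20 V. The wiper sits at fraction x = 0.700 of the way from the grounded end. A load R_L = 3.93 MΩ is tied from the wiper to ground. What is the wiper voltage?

The pot divides into 1.032 MΩ above the wiper and 2.408 MΩ below.
Lower segment in parallel with the load: 2.408 ‖ 3.93 = 1.493 MΩ.
Then V_out = V_CC · 1.493/(1.032 + 1.493) = 5.440 V.

V_out ≈ 5.44 V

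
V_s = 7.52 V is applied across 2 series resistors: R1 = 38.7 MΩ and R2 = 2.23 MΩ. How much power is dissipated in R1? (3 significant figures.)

P ≈ 1.31 µW

The common current is I = 7.52/40.93 = 0.1837 µA.
P = I²R = 0.03376 × 38.7 = 1.306 µW.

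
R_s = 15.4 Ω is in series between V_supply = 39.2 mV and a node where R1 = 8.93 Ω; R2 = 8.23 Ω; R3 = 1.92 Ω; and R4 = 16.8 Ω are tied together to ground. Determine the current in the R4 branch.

Combine the parallel branches: R_p = (1/8.93 + 1/8.23 + 1/1.92 + 1/16.8)⁻¹ = 1.229 Ω.
Node voltage V_A = V_supply · R_p/(R_s + R_p) = 39.2 × 0.07389 = 2.897 mV.
I(R4) = V_A / R4 = 2.897/16.8 = 0.1724 mA.
(Check via current divider: I_total = 2.357 mA; share G_k/ΣG = 0.07314 → same result.)

I ≈ 0.172 mA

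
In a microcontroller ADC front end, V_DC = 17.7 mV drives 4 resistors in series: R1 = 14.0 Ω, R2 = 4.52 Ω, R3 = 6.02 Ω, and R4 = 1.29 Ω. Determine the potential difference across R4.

V ≈ 0.884 mV

ΣR = 14.0 + 4.52 + 6.02 + 1.29 = 25.83 Ω.
Voltage divider: V = V_DC · (1.290 / 25.83) = 17.7 × 0.04994 = 0.8840 mV.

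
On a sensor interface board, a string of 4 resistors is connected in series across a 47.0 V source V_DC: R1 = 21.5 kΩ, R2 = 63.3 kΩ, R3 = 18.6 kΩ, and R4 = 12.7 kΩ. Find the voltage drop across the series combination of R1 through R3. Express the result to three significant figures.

V ≈ 41.9 V

Series total: ΣR = 21.5 + 63.3 + 18.6 + 12.7 = 116.1 kΩ.
R_{R1..R3} = 21.5 + 63.3 + 18.6 = 103.4 kΩ.
V = V_DC · R/ΣR = 47.0 × 0.8906 = 41.86 V.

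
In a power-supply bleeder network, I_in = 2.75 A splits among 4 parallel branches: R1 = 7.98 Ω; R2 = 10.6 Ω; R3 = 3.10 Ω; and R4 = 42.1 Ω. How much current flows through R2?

I ≈ 0.458 A

ΣG = 1/7.98 + 1/10.6 + 1/3.10 + 1/42.1 = 0.5660.
By the current-divider rule, I = I_in · G_k/ΣG = 2.75 × 0.1667 = 0.4584 A.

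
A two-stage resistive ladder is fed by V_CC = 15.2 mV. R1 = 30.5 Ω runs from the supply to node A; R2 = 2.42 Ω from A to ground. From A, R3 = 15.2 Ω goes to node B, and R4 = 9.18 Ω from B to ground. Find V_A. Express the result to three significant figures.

V_A ≈ 1.02 mV

Node A sees R2 in parallel with the series input of stage 2, R3 + R4 = 24.38 Ω.
Effective lower resistance at A: R2 ‖ 24.38 = 2.201 Ω.
V_A = 15.2 × 2.201/(30.5 + 2.201) = 1.023 mV.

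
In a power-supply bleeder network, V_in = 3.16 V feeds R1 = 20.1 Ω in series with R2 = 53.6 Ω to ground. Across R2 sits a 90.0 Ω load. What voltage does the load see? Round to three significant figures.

First combine the lower leg with the load: R2 ‖ R_L = 33.59 Ω.
Voltage divider with the loaded lower leg: V_out = 3.16 × 33.59/(20.1 + 33.59) = 3.16 × 0.6257 = 1.977 V.

V_out ≈ 1.98 V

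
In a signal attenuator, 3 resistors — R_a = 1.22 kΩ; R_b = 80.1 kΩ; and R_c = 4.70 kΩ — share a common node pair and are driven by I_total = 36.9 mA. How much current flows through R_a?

Conductances: ΣG = 1/1.22 + 1/80.1 + 1/4.70 = 1.045 (1/kΩ).
Current divider: I(R_a) = I_total · G_k/ΣG = 36.9 × (0.8197/1.045) = 36.9 × 0.7844 = 28.95 mA.

I ≈ 28.9 mA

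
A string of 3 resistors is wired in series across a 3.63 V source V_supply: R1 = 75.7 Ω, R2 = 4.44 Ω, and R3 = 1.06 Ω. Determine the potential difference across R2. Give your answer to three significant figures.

ΣR = 75.7 + 4.44 + 1.06 = 81.20 Ω.
V = V_supply · R/ΣR = 3.63 × 0.05468 = 0.1985 V.

V ≈ 0.198 V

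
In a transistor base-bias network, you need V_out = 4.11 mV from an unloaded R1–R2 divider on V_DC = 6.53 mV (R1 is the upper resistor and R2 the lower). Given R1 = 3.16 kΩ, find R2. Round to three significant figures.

Required fraction k = V_out/V_DC = 0.6294.
R2 = R1 · 0.6294/(1 − 0.6294) = 5.367 kΩ.

R2 ≈ 5.37 kΩ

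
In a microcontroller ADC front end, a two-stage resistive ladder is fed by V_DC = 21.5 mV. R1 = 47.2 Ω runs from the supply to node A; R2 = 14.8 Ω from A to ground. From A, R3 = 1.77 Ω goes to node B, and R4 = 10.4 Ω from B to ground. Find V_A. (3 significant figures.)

V_A ≈ 2.66 mV

Looking into the second stage from A: R3 + R4 = 12.17 Ω appears in parallel with R2.
Effective lower resistance at A: R2 ‖ 12.17 = 6.678 Ω.
V_A = 21.5 × 6.678/(47.2 + 6.678) = 2.665 mV.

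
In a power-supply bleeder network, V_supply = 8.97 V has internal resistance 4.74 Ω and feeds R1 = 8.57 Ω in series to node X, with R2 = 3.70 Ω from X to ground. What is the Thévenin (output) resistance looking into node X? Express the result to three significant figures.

R_th ≈ 2.90 Ω

R1' = 4.74 + 8.57 = 13.31 Ω (source resistance + R1).
Looking into X with the source shorted: R_th = R1'·R2/(R1'+R2) = 13.31 × 3.70/17.01 = 2.895 Ω.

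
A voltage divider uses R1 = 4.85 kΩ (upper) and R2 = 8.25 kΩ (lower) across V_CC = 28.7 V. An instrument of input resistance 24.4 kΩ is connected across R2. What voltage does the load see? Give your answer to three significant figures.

V_out ≈ 16.1 V

First combine the lower leg with the load: R2 ‖ R_L = 6.165 kΩ.
Voltage divider with the loaded lower leg: V_out = 28.7 × 6.165/(4.85 + 6.165) = 28.7 × 0.5597 = 16.06 V.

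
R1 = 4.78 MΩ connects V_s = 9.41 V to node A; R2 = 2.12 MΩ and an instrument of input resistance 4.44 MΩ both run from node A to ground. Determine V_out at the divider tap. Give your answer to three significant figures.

The load sits in parallel with R2, giving an effective lower resistance R2' = R2·R_L/(R2+R_L) = 1.435 MΩ.
Now apply the divider: V_out = 9.41 × 0.2309 = 2.173 V.

V_out ≈ 2.17 V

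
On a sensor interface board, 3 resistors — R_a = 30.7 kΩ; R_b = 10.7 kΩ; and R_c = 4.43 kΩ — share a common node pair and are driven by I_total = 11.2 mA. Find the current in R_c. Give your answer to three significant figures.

I ≈ 7.19 mA

ΣG = 1/30.7 + 1/10.7 + 1/4.43 = 0.3518.
By the current-divider rule, I = I_total · G_k/ΣG = 11.2 × 0.6417 = 7.187 mA.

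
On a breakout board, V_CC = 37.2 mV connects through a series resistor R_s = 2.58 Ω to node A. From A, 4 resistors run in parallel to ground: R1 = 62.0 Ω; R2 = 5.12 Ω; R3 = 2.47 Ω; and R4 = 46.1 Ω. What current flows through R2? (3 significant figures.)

I ≈ 2.75 mA

Combine the parallel branches: R_p = (1/62.0 + 1/5.12 + 1/2.47 + 1/46.1)⁻¹ = 1.567 Ω.
V_A = 37.2 × 1.567/4.147 = 14.06 mV.
I(R2) = V_A / R2 = 14.06/5.12 = 2.746 mA.
(Check via current divider: I_total = 8.969 mA; share G_k/ΣG = 0.3061 → same result.)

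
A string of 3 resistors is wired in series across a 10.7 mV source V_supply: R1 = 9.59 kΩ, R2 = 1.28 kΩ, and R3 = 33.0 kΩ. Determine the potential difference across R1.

V ≈ 2.34 mV

ΣR = 9.59 + 1.28 + 33.0 = 43.87 kΩ.
Voltage divider: V = V_supply · (9.590 / 43.87) = 10.7 × 0.2186 = 2.339 mV.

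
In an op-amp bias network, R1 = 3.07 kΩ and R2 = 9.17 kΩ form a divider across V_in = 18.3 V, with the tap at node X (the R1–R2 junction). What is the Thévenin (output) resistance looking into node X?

Looking into X with the source shorted: R_th = R1·R2/(R1+R2) = 3.070 × 9.17/12.24 = 2.300 kΩ.

R_th ≈ 2.30 kΩ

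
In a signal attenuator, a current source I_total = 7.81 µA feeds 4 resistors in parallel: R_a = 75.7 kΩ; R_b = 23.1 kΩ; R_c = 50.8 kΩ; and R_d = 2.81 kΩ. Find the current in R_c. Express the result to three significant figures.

Conductances: ΣG = 1/75.7 + 1/23.1 + 1/50.8 + 1/2.81 = 0.4321 (1/kΩ).
By the current-divider rule, I = I_total · G_k/ΣG = 7.81 × 0.04556 = 0.3558 µA.

I ≈ 0.356 µA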